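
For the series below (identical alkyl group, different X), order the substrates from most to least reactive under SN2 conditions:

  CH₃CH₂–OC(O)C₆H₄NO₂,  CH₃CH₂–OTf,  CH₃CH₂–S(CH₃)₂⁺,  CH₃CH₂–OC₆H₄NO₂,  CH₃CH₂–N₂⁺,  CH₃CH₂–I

Same R in every case — rank the leaving groups.
A good leaving group is a weak base: the lower the pKₐ of its conjugate acid, the more readily it departs.
CH₃CH₂–N₂⁺ loses N₂: no meaningful conjugate acid; N₂ departs as an exceptionally stable neutral molecule
CH₃CH₂–OTf loses OTf⁻: pKₐ(CF₃SO₃H (triflic acid)) ≈ -14
CH₃CH₂–I loses I⁻: pKₐ(HI) ≈ -10
CH₃CH₂–S(CH₃)₂⁺ loses SR'₂: pKₐ(R'₂SH⁺) ≈ -7
CH₃CH₂–OC(O)C₆H₄NO₂ loses p-O₂N–C₆H₄–COO⁻: pKₐ(p-nitrobenzoic acid) ≈ 3.4
CH₃CH₂–OC₆H₄NO₂ loses p-O₂N–C₆H₄–O⁻: pKₐ(p-nitrophenol) ≈ 7.2

CH₃CH₂–N₂⁺ > CH₃CH₂–OTf > CH₃CH₂–I > CH₃CH₂–S(CH₃)₂⁺ > CH₃CH₂–OC(O)C₆H₄NO₂ > CH₃CH₂–OC₆H₄NO₂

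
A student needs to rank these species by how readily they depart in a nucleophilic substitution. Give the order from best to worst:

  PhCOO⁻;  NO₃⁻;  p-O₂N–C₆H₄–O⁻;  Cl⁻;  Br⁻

Br⁻ > Cl⁻ > NO₃⁻ > PhCOO⁻ > p-O₂N–C₆H₄–O⁻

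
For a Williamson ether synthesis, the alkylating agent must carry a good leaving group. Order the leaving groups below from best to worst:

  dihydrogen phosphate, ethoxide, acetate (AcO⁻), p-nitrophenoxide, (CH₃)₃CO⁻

Leaving-group ability tracks the stability of the departed species; conjugate-acid pKₐ is the usual yardstick (lower pKₐ → better LG).
dihydrogen phosphate: pKₐ(H₃PO₄) ≈ 2.1
acetate (AcO⁻): pKₐ(CH₃COOH) ≈ 4.8 — resonance-stabilised but still a weak base
p-nitrophenoxide: pKₐ(p-nitrophenol) ≈ 7.2
ethoxide: pKₐ(CH₃CH₂OH) ≈ 16 — strong base; alkoxides do not leave unassisted
(CH₃)₃CO⁻: pKₐ(t-BuOH) ≈ 18 — bulky, strongly basic alkoxide

dihydrogen phosphate > acetate (AcO⁻) > p-nitrophenoxide > ethoxide > (CH₃)₃CO⁻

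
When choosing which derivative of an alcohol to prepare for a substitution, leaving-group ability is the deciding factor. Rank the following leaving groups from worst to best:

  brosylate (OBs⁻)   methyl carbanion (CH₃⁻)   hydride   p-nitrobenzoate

methyl carbanion (CH₃⁻) < hydride < p-nitrobenzoate < brosylate (OBs⁻)

brosylate (OBs⁻): pKₐ(p-BrC₆H₄SO₃H) ≈ -2.8 — arenesulfonate with a p-bromo substituent
p-nitrobenzoate: pKₐ(p-nitrobenzoic acid) ≈ 3.4 — electron-withdrawing nitro group stabilises the carboxylate
hydride: pKₐ(H₂) ≈ 36
methyl carbanion (CH₃⁻): pKₐ(CH₄) ≈ 48 — unstabilised carbanion; the worst conceivable leaving group
Listed from poorest to best leaving group as asked.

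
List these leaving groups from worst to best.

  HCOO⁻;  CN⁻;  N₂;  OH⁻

N₂: no meaningful conjugate acid; N₂ departs as an exceptionally stable neutral molecule
HCOO⁻: pKₐ(HCOOH) ≈ 3.8 — resonance-stabilised carboxylate
CN⁻: pKₐ(HCN) ≈ 9.2
OH⁻: pKₐ(H₂O) ≈ 15.7 — strong base; essentially never leaves without prior activation
The question asks for worst first, so the sequence is read in increasing leaving-group ability.

OH⁻ < CN⁻ < HCOO⁻ < N₂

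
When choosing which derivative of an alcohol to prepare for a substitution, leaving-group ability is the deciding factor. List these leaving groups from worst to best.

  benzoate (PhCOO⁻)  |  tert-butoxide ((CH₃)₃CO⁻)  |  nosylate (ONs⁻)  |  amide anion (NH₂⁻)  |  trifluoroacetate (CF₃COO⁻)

amide anion (NH₂⁻) < tert-butoxide ((CH₃)₃CO⁻) < benzoate (PhCOO⁻) < trifluoroacetate (CF₃COO⁻) < nosylate (ONs⁻)

Rank by basicity of the departing species: weakest base leaves most easily.
nosylate (ONs⁻): pKₐ(p-O₂NC₆H₄SO₃H) ≈ -3.5
trifluoroacetate (CF₃COO⁻): pKₐ(CF₃COOH) ≈ 0.2 — strongly electron-withdrawing CF₃ stabilises the carboxylate
benzoate (PhCOO⁻): pKₐ(C₆H₅COOH) ≈ 4.2
tert-butoxide ((CH₃)₃CO⁻): pKₐ(t-BuOH) ≈ 18
amide anion (NH₂⁻): pKₐ(NH₃) ≈ 38 — extremely strong base; never a leaving group
Reversing gives the worst-to-best order requested.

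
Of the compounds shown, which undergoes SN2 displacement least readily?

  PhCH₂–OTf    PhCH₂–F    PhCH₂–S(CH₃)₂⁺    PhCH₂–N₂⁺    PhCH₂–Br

PhCH₂–F

Same R in every case — rank the leaving groups.
Rank by basicity of the departing species: weakest base leaves most easily.
PhCH₂–N₂⁺ loses N₂: no meaningful conjugate acid; N₂ departs as an exceptionally stable neutral molecule
PhCH₂–OTf loses OTf⁻: pKₐ(CF₃SO₃H (triflic acid)) ≈ -14
PhCH₂–Br loses Br⁻: pKₐ(HBr) ≈ -9
PhCH₂–S(CH₃)₂⁺ loses SR'₂: pKₐ(R'₂SH⁺) ≈ -7
PhCH₂–F loses F⁻: pKₐ(HF) ≈ 3.2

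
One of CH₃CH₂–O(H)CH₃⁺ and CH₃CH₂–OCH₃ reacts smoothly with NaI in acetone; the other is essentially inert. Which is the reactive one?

CH₃CH₂–O(H)CH₃⁺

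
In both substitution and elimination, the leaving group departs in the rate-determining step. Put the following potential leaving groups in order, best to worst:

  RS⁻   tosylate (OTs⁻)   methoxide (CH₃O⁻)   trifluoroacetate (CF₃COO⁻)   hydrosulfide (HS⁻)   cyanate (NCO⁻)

The more stable X⁻ (or X) is on its own — i.e. the weaker a base it is — the better a leaving group it makes.
tosylate (OTs⁻): pKₐ(p-CH₃C₆H₄SO₃H (TsOH)) ≈ -2.8 — resonance-delocalised arenesulfonate
trifluoroacetate (CF₃COO⁻): pKₐ(CF₃COOH) ≈ 0.2 — strongly electron-withdrawing CF₃ stabilises the carboxylate
cyanate (NCO⁻): pKₐ(HOCN) ≈ 3.5 — resonance between N and O
hydrosulfide (HS⁻): pKₐ(H₂S) ≈ 7 — larger and more polarisable than the oxygen analogue
RS⁻: pKₐ(RSH (a thiol)) ≈ 10.5 — moderately basic; rarely leaves without activation
methoxide (CH₃O⁻): pKₐ(CH₃OH) ≈ 15.5

tosylate (OTs⁻) > trifluoroacetate (CF₃COO⁻) > cyanate (NCO⁻) > hydrosulfide (HS⁻) > RS⁻ > methoxide (CH₃O⁻)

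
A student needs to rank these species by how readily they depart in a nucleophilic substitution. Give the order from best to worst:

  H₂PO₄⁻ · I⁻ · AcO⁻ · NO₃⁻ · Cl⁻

I⁻ > Cl⁻ > NO₃⁻ > H₂PO₄⁻ > AcO⁻

The more stable X⁻ (or X) is on its own — i.e. the weaker a base it is — the better a leaving group it makes.
I⁻: pKₐ(HI) ≈ -10
Cl⁻: pKₐ(HCl) ≈ -7
NO₃⁻: pKₐ(HNO₃) ≈ -1.3
H₂PO₄⁻: pKₐ(H₃PO₄) ≈ 2.1
AcO⁻: pKₐ(CH₃COOH) ≈ 4.8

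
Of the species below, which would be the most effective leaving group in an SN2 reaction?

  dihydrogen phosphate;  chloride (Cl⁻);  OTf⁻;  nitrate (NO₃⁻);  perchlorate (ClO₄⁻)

Rank by basicity of the departing species: weakest base leaves most easily.
OTf⁻: pKₐ(CF₃SO₃H (triflic acid)) ≈ -14
perchlorate (ClO₄⁻): pKₐ(HClO₄) ≈ -10
chloride (Cl⁻): pKₐ(HCl) ≈ -7
nitrate (NO₃⁻): pKₐ(HNO₃) ≈ -1.3
dihydrogen phosphate: pKₐ(H₃PO₄) ≈ 2.1

OTf⁻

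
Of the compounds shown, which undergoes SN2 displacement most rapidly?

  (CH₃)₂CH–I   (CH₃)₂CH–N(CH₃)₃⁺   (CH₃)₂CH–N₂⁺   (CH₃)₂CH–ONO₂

With the same alkyl group throughout, only the leaving group differentiates the rates.
The more stable X⁻ (or X) is on its own — i.e. the weaker a base it is — the better a leaving group it makes.
(CH₃)₂CH–N₂⁺ loses N₂: no meaningful conjugate acid; N₂ departs as an exceptionally stable neutral molecule
(CH₃)₂CH–I loses I⁻: pKₐ(HI) ≈ -10
(CH₃)₂CH–ONO₂ loses NO₃⁻: pKₐ(HNO₃) ≈ -1.3
(CH₃)₂CH–N(CH₃)₃⁺ loses NR'₃: pKₐ(R'₃NH⁺) ≈ 10.7

(CH₃)₂CH–N₂⁺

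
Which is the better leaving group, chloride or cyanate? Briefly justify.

chloride

chloride is the better leaving group.
pKₐ(HCl) ≈ -7 versus pKₐ(HOCN) ≈ 3.5: chloride is the much weaker base.
Moderately weak base.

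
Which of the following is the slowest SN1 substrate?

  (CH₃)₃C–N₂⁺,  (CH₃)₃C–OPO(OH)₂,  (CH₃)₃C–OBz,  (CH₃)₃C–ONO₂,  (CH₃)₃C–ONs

The skeletons are identical, so relative rate is governed entirely by leaving-group ability.
Rank by basicity of the departing species: weakest base leaves most easily.
(CH₃)₃C–N₂⁺ loses N₂: no meaningful conjugate acid; N₂ departs as an exceptionally stable neutral molecule
(CH₃)₃C–ONs loses ONs⁻: pKₐ(p-O₂NC₆H₄SO₃H) ≈ -3.5
(CH₃)₃C–ONO₂ loses NO₃⁻: pKₐ(HNO₃) ≈ -1.3
(CH₃)₃C–OPO(OH)₂ loses H₂PO₄⁻: pKₐ(H₃PO₄) ≈ 2.1
(CH₃)₃C–OBz loses PhCOO⁻: pKₐ(C₆H₅COOH) ≈ 4.2

(CH₃)₃C–OBz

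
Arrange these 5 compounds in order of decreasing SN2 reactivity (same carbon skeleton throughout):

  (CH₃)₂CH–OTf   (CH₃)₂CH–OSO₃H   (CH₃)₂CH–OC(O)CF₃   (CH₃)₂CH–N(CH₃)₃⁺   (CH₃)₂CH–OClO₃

Same R in every case — rank the leaving groups.
A good leaving group is a weak base: the lower the pKₐ of its conjugate acid, the more readily it departs.
(CH₃)₂CH–OTf loses OTf⁻: pKₐ(CF₃SO₃H (triflic acid)) ≈ -14
(CH₃)₂CH–OClO₃ loses ClO₄⁻: pKₐ(HClO₄) ≈ -10
(CH₃)₂CH–OSO₃H loses HSO₄⁻: pKₐ(H₂SO₄) ≈ -3
(CH₃)₂CH–OC(O)CF₃ loses CF₃COO⁻: pKₐ(CF₃COOH) ≈ 0.2
(CH₃)₂CH–N(CH₃)₃⁺ loses NR'₃: pKₐ(R'₃NH⁺) ≈ 10.7

(CH₃)₂CH–OTf > (CH₃)₂CH–OClO₃ > (CH₃)₂CH–OSO₃H > (CH₃)₂CH–OC(O)CF₃ > (CH₃)₂CH–N(CH₃)₃⁺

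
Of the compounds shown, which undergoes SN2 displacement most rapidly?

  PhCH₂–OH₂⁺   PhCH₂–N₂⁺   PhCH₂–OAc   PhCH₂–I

PhCH₂–N₂⁺

Same R in every case — rank the leaving groups.
The more stable X⁻ (or X) is on its own — i.e. the weaker a base it is — the better a leaving group it makes.
PhCH₂–N₂⁺ loses N₂: no meaningful conjugate acid; N₂ departs as an exceptionally stable neutral molecule
PhCH₂–I loses I⁻: pKₐ(HI) ≈ -10
PhCH₂–OH₂⁺ loses H₂O: pKₐ(H₃O⁺) ≈ -1.7
PhCH₂–OAc loses AcO⁻: pKₐ(CH₃COOH) ≈ 4.8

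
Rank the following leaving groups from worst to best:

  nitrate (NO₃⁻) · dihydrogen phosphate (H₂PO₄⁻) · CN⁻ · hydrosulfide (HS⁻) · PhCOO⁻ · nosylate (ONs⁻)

CN⁻ < hydrosulfide (HS⁻) < PhCOO⁻ < dihydrogen phosphate (H₂PO₄⁻) < nitrate (NO₃⁻) < nosylate (ONs⁻)

A good leaving group is a weak base: the lower the pKₐ of its conjugate acid, the more readily it departs.
nosylate (ONs⁻): pKₐ(p-O₂NC₆H₄SO₃H) ≈ -3.5 — p-nitro group further stabilises the sulfonate
nitrate (NO₃⁻): pKₐ(HNO₃) ≈ -1.3 — resonance-delocalised over three oxygens
dihydrogen phosphate (H₂PO₄⁻): pKₐ(H₃PO₄) ≈ 2.1
PhCOO⁻: pKₐ(C₆H₅COOH) ≈ 4.2 — aryl carboxylate
hydrosulfide (HS⁻): pKₐ(H₂S) ≈ 7 — larger and more polarisable than the oxygen analogue
CN⁻: pKₐ(HCN) ≈ 9.2
Listed from poorest to best leaving group as asked.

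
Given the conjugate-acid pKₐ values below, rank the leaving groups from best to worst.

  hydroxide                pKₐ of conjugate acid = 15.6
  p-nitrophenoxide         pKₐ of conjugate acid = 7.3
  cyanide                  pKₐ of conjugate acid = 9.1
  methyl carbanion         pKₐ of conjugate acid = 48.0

Lower conjugate-acid pKₐ ⇒ weaker base ⇒ better leaving group.
Sorting by the given values: p-nitrophenoxide (7.3), cyanide (9.1), hydroxide (15.6), methyl carbanion (48.0).

p-nitrophenoxide > cyanide > hydroxide > methyl carbanion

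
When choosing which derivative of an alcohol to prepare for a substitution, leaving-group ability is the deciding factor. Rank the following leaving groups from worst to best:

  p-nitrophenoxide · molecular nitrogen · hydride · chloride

Leaving-group ability tracks the stability of the departed species; conjugate-acid pKₐ is the usual yardstick (lower pKₐ → better LG).
molecular nitrogen: no meaningful conjugate acid; N₂ departs as an exceptionally stable neutral molecule
chloride: pKₐ(HCl) ≈ -7 — moderately weak base
p-nitrophenoxide: pKₐ(p-nitrophenol) ≈ 7.2 — nitro group delocalises the charge; the classic chromogenic LG
hydride: pKₐ(H₂) ≈ 36 — extremely strong base; leaves only in special hydride-transfer contexts
Listed from poorest to best leaving group as asked.

hydride < p-nitrophenoxide < chloride < molecular nitrogen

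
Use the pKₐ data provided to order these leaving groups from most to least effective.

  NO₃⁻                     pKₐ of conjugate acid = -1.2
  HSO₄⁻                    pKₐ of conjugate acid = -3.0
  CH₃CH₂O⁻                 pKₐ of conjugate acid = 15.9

HSO₄⁻ > NO₃⁻ > CH₃CH₂O⁻

Lower conjugate-acid pKₐ ⇒ weaker base ⇒ better leaving group.
Sorting by the given values: HSO₄⁻ (-3.0), NO₃⁻ (-1.2), CH₃CH₂O⁻ (15.9).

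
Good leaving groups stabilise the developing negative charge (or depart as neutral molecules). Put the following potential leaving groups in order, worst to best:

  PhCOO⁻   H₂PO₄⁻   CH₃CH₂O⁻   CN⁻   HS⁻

CH₃CH₂O⁻ < CN⁻ < HS⁻ < PhCOO⁻ < H₂PO₄⁻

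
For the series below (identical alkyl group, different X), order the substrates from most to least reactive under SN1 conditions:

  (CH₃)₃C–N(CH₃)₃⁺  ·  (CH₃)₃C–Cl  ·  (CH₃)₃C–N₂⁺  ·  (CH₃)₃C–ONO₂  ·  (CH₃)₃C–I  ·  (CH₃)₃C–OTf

(CH₃)₃C–N₂⁺ > (CH₃)₃C–OTf > (CH₃)₃C–I > (CH₃)₃C–Cl > (CH₃)₃C–ONO₂ > (CH₃)₃C–N(CH₃)₃⁺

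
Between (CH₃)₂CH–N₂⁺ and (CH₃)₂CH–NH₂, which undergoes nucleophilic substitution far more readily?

From (CH₃)₂CH–NH₂ the departing group would be NH₂⁻ (pKₐ(NH₃) ≈ 38). Extremely strong base; never a leaving group.
From (CH₃)₂CH–N₂⁺ the leaving group is N₂ (no meaningful conjugate acid; N₂ departs as an exceptionally stable neutral molecule).
(In practice (CH₃)₂CH–N₂⁺ is made from (CH₃)₂CH–NH₂ by diazotisation (NaNO₂ / HCl, 0 °C), generating a diazonium salt that expels N₂.)

(CH₃)₂CH–N₂⁺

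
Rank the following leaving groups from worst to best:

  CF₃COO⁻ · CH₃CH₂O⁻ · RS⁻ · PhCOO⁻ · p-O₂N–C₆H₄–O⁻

Leaving-group ability tracks the stability of the departed species; conjugate-acid pKₐ is the usual yardstick (lower pKₐ → better LG).
CF₃COO⁻: pKₐ(CF₃COOH) ≈ 0.2 — strongly electron-withdrawing CF₃ stabilises the carboxylate
PhCOO⁻: pKₐ(C₆H₅COOH) ≈ 4.2 — aryl carboxylate
p-O₂N–C₆H₄–O⁻: pKₐ(p-nitrophenol) ≈ 7.2
RS⁻: pKₐ(RSH (a thiol)) ≈ 10.5
CH₃CH₂O⁻: pKₐ(CH₃CH₂OH) ≈ 16 — strong base; alkoxides do not leave unassisted
The question asks for worst first, so the sequence is read in increasing leaving-group ability.

CH₃CH₂O⁻ < RS⁻ < p-O₂N–C₆H₄–O⁻ < PhCOO⁻ < CF₃COO⁻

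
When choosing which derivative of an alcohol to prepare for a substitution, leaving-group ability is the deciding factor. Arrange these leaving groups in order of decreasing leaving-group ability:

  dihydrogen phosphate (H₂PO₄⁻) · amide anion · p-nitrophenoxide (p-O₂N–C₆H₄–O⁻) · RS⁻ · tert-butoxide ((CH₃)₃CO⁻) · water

water > dihydrogen phosphate (H₂PO₄⁻) > p-nitrophenoxide (p-O₂N–C₆H₄–O⁻) > RS⁻ > tert-butoxide ((CH₃)₃CO⁻) > amide anion

water: pKₐ(H₃O⁺) ≈ -1.7
dihydrogen phosphate (H₂PO₄⁻): pKₐ(H₃PO₄) ≈ 2.1
p-nitrophenoxide (p-O₂N–C₆H₄–O⁻): pKₐ(p-nitrophenol) ≈ 7.2
RS⁻: pKₐ(RSH (a thiol)) ≈ 10.5
tert-butoxide ((CH₃)₃CO⁻): pKₐ(t-BuOH) ≈ 18
amide anion: pKₐ(NH₃) ≈ 38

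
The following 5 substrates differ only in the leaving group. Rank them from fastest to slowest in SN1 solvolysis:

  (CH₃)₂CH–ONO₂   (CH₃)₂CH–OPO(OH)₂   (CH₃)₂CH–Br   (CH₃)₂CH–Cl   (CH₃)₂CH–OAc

(CH₃)₂CH–Br > (CH₃)₂CH–Cl > (CH₃)₂CH–ONO₂ > (CH₃)₂CH–OPO(OH)₂ > (CH₃)₂CH–OAc

Same R in every case — rank the leaving groups.
Rank by basicity of the departing species: weakest base leaves most easily.
(CH₃)₂CH–Br loses Br⁻: pKₐ(HBr) ≈ -9
(CH₃)₂CH–Cl loses Cl⁻: pKₐ(HCl) ≈ -7
(CH₃)₂CH–ONO₂ loses NO₃⁻: pKₐ(HNO₃) ≈ -1.3
(CH₃)₂CH–OPO(OH)₂ loses H₂PO₄⁻: pKₐ(H₃PO₄) ≈ 2.1
(CH₃)₂CH–OAc loses AcO⁻: pKₐ(CH₃COOH) ≈ 4.8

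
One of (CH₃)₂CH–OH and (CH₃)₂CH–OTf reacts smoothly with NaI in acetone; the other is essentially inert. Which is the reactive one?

From (CH₃)₂CH–OH the departing group would be OH⁻ (pKₐ(H₂O) ≈ 15.7). Strong base; essentially never leaves without prior activation.
From (CH₃)₂CH–OTf the leaving group is OTf⁻ (pKₐ(CF₃SO₃H (triflic acid)) ≈ -14). Charge spread over three oxygens and a CF₃ group; the premier leaving group in synthesis.
(In practice (CH₃)₂CH–OTf is made from (CH₃)₂CH–OH by treatment with Tf₂O / 2,6-lutidine, converting the hydroxyl into a triflate.)

(CH₃)₂CH–OTf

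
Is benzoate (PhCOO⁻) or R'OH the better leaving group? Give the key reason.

R'OH is the better leaving group.
pKₐ(R'OH₂⁺) ≈ -2.4 versus pKₐ(C₆H₅COOH) ≈ 4.2: R'OH is the much weaker base.
Neutral; leaves from a protonated ether (an oxonium ion, R–O(H)R'⁺).

R'OH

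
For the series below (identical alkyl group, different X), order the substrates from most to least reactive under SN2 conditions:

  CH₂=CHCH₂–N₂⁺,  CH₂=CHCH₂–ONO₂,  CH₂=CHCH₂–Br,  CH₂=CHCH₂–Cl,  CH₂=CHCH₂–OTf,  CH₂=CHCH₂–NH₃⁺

Same R in every case — rank the leaving groups.
A good leaving group is a weak base: the lower the pKₐ of its conjugate acid, the more readily it departs.
CH₂=CHCH₂–N₂⁺ loses N₂: no meaningful conjugate acid; N₂ departs as an exceptionally stable neutral molecule
CH₂=CHCH₂–OTf loses OTf⁻: pKₐ(CF₃SO₃H (triflic acid)) ≈ -14
CH₂=CHCH₂–Br loses Br⁻: pKₐ(HBr) ≈ -9
CH₂=CHCH₂–Cl loses Cl⁻: pKₐ(HCl) ≈ -7
CH₂=CHCH₂–ONO₂ loses NO₃⁻: pKₐ(HNO₃) ≈ -1.3
CH₂=CHCH₂–NH₃⁺ loses NH₃: pKₐ(NH₄⁺) ≈ 9.2

CH₂=CHCH₂–N₂⁺ > CH₂=CHCH₂–OTf > CH₂=CHCH₂–Br > CH₂=CHCH₂–Cl > CH₂=CHCH₂–ONO₂ > CH₂=CHCH₂–NH₃⁺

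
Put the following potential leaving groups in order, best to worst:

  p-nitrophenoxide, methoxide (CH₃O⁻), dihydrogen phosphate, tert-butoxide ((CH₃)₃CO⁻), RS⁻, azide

Rank by basicity of the departing species: weakest base leaves most easily.
dihydrogen phosphate: pKₐ(H₃PO₄) ≈ 2.1
azide: pKₐ(HN₃) ≈ 4.7 — linear, resonance-stabilised
p-nitrophenoxide: pKₐ(p-nitrophenol) ≈ 7.2 — nitro group delocalises the charge; the classic chromogenic LG
RS⁻: pKₐ(RSH (a thiol)) ≈ 10.5 — moderately basic; rarely leaves without activation
methoxide (CH₃O⁻): pKₐ(CH₃OH) ≈ 15.5 — strong base; alkoxides do not leave unassisted
tert-butoxide ((CH₃)₃CO⁻): pKₐ(t-BuOH) ≈ 18 — bulky, strongly basic alkoxide

dihydrogen phosphate > azide > p-nitrophenoxide > RS⁻ > methoxide (CH₃O⁻) > tert-butoxide ((CH₃)₃CO⁻)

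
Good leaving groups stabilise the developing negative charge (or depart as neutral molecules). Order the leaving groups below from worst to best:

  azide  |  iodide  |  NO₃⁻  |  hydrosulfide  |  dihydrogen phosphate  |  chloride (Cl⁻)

hydrosulfide < azide < dihydrogen phosphate < NO₃⁻ < chloride (Cl⁻) < iodide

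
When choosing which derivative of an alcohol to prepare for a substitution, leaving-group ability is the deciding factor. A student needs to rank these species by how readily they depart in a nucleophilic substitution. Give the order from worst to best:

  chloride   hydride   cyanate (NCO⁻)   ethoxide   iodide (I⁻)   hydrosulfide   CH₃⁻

CH₃⁻ < hydride < ethoxide < hydrosulfide < cyanate (NCO⁻) < chloride < iodide (I⁻)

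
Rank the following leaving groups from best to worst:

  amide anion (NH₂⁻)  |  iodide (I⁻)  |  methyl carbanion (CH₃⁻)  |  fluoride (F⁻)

iodide (I⁻) > fluoride (F⁻) > amide anion (NH₂⁻) > methyl carbanion (CH₃⁻)

The more stable X⁻ (or X) is on its own — i.e. the weaker a base it is — the better a leaving group it makes.
iodide (I⁻): pKₐ(HI) ≈ -10
fluoride (F⁻): pKₐ(HF) ≈ 3.2 — small and strongly basic; the poor halide leaving group
amide anion (NH₂⁻): pKₐ(NH₃) ≈ 38 — extremely strong base; never a leaving group
methyl carbanion (CH₃⁻): pKₐ(CH₄) ≈ 48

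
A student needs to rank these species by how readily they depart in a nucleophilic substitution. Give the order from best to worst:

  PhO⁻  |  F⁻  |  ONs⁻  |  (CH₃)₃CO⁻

ONs⁻ > F⁻ > PhO⁻ > (CH₃)₃CO⁻

The more stable X⁻ (or X) is on its own — i.e. the weaker a base it is — the better a leaving group it makes.
ONs⁻: pKₐ(p-O₂NC₆H₄SO₃H) ≈ -3.5
F⁻: pKₐ(HF) ≈ 3.2
PhO⁻: pKₐ(C₆H₅OH (phenol)) ≈ 10
(CH₃)₃CO⁻: pKₐ(t-BuOH) ≈ 18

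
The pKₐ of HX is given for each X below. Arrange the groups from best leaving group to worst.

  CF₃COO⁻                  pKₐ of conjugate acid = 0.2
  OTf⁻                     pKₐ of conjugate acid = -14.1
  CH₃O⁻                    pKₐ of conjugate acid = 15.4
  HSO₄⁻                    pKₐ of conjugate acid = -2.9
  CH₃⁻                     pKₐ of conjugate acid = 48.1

Lower conjugate-acid pKₐ ⇒ weaker base ⇒ better leaving group.
Sorting by the given values: OTf⁻ (-14.1), HSO₄⁻ (-2.9), CF₃COO⁻ (0.2), CH₃O⁻ (15.4), CH₃⁻ (48.1).

OTf⁻ > HSO₄⁻ > CF₃COO⁻ > CH₃O⁻ > CH₃⁻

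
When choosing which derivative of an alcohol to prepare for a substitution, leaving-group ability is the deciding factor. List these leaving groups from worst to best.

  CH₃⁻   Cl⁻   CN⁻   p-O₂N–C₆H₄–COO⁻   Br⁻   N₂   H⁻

CH₃⁻ < H⁻ < CN⁻ < p-O₂N–C₆H₄–COO⁻ < Cl⁻ < Br⁻ < N₂

N₂: no meaningful conjugate acid; N₂ departs as an exceptionally stable neutral molecule
Br⁻: pKₐ(HBr) ≈ -9
Cl⁻: pKₐ(HCl) ≈ -7
p-O₂N–C₆H₄–COO⁻: pKₐ(p-nitrobenzoic acid) ≈ 3.4
CN⁻: pKₐ(HCN) ≈ 9.2
H⁻: pKₐ(H₂) ≈ 36
CH₃⁻: pKₐ(CH₄) ≈ 48
Reversing gives the worst-to-best order requested.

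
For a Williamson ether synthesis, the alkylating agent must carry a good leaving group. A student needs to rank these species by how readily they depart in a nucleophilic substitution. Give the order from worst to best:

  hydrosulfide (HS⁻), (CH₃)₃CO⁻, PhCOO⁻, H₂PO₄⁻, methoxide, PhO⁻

Leaving-group ability tracks the stability of the departed species; conjugate-acid pKₐ is the usual yardstick (lower pKₐ → better LG).
H₂PO₄⁻: pKₐ(H₃PO₄) ≈ 2.1
PhCOO⁻: pKₐ(C₆H₅COOH) ≈ 4.2
hydrosulfide (HS⁻): pKₐ(H₂S) ≈ 7
PhO⁻: pKₐ(C₆H₅OH (phenol)) ≈ 10
methoxide: pKₐ(CH₃OH) ≈ 15.5
(CH₃)₃CO⁻: pKₐ(t-BuOH) ≈ 18
Listed from poorest to best leaving group as asked.

(CH₃)₃CO⁻ < methoxide < PhO⁻ < hydrosulfide (HS⁻) < PhCOO⁻ < H₂PO₄⁻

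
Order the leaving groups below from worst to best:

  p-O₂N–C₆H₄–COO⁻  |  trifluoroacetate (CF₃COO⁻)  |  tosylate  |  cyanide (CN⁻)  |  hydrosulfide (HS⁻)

Leaving-group ability tracks the stability of the departed species; conjugate-acid pKₐ is the usual yardstick (lower pKₐ → better LG).
tosylate: pKₐ(p-CH₃C₆H₄SO₃H (TsOH)) ≈ -2.8
trifluoroacetate (CF₃COO⁻): pKₐ(CF₃COOH) ≈ 0.2
p-O₂N–C₆H₄–COO⁻: pKₐ(p-nitrobenzoic acid) ≈ 3.4
hydrosulfide (HS⁻): pKₐ(H₂S) ≈ 7
cyanide (CN⁻): pKₐ(HCN) ≈ 9.2
Reversing gives the worst-to-best order requested.

cyanide (CN⁻) < hydrosulfide (HS⁻) < p-O₂N–C₆H₄–COO⁻ < trifluoroacetate (CF₃COO⁻) < tosylate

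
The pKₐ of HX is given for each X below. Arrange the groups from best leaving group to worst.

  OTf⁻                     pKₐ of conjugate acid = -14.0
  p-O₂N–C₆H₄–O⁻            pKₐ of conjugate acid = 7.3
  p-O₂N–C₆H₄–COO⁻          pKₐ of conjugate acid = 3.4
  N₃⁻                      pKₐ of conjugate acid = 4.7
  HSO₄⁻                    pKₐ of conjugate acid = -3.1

Lower conjugate-acid pKₐ ⇒ weaker base ⇒ better leaving group.
Sorting by the given values: OTf⁻ (-14.0), HSO₄⁻ (-3.1), p-O₂N–C₆H₄–COO⁻ (3.4), N₃⁻ (4.7), p-O₂N–C₆H₄–O⁻ (7.3).

OTf⁻ > HSO₄⁻ > p-O₂N–C₆H₄–COO⁻ > N₃⁻ > p-O₂N–C₆H₄–O⁻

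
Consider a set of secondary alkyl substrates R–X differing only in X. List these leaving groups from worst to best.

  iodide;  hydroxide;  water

hydroxide < water < iodide

Leaving-group ability tracks the stability of the departed species; conjugate-acid pKₐ is the usual yardstick (lower pKₐ → better LG).
iodide: pKₐ(HI) ≈ -10 — large, highly polarisable; very weak base
water: pKₐ(H₃O⁺) ≈ -1.7
hydroxide: pKₐ(H₂O) ≈ 15.7 — strong base; essentially never leaves without prior activation
The question asks for worst first, so the sequence is read in increasing leaving-group ability.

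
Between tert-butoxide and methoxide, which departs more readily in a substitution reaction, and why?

methoxide is the better leaving group.
pKₐ(CH₃OH) ≈ 15.5 versus pKₐ(t-BuOH) ≈ 18: methoxide is the much weaker base.
Strong base; alkoxides do not leave unassisted.

methoxide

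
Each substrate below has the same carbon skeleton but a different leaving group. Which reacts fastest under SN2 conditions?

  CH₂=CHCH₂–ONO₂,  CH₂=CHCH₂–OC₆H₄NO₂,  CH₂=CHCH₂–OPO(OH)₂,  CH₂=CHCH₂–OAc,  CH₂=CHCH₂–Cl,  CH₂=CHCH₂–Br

Same R in every case — rank the leaving groups.
A good leaving group is a weak base: the lower the pKₐ of its conjugate acid, the more readily it departs.
CH₂=CHCH₂–Br loses Br⁻: pKₐ(HBr) ≈ -9
CH₂=CHCH₂–Cl loses Cl⁻: pKₐ(HCl) ≈ -7
CH₂=CHCH₂–ONO₂ loses NO₃⁻: pKₐ(HNO₃) ≈ -1.3
CH₂=CHCH₂–OPO(OH)₂ loses H₂PO₄⁻: pKₐ(H₃PO₄) ≈ 2.1
CH₂=CHCH₂–OAc loses AcO⁻: pKₐ(CH₃COOH) ≈ 4.8
CH₂=CHCH₂–OC₆H₄NO₂ loses p-O₂N–C₆H₄–O⁻: pKₐ(p-nitrophenol) ≈ 7.2

CH₂=CHCH₂–Br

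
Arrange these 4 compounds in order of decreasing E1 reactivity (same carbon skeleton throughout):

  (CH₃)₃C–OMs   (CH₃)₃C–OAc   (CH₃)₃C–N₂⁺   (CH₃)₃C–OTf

(CH₃)₃C–N₂⁺ > (CH₃)₃C–OTf > (CH₃)₃C–OMs > (CH₃)₃C–OAc

The skeletons are identical, so relative rate is governed entirely by leaving-group ability.
Rank by basicity of the departing species: weakest base leaves most easily.
(CH₃)₃C–N₂⁺ loses N₂: no meaningful conjugate acid; N₂ departs as an exceptionally stable neutral molecule
(CH₃)₃C–OTf loses OTf⁻: pKₐ(CF₃SO₃H (triflic acid)) ≈ -14
(CH₃)₃C–OMs loses OMs⁻: pKₐ(CH₃SO₃H (MsOH)) ≈ -1.9
(CH₃)₃C–OAc loses AcO⁻: pKₐ(CH₃COOH) ≈ 4.8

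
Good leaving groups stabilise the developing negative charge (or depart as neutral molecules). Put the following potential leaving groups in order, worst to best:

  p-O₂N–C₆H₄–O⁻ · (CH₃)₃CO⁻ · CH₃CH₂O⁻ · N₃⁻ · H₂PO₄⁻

(CH₃)₃CO⁻ < CH₃CH₂O⁻ < p-O₂N–C₆H₄–O⁻ < N₃⁻ < H₂PO₄⁻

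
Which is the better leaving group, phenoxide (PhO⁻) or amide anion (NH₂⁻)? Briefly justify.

phenoxide (PhO⁻) is the better leaving group.
pKₐ(C₆H₅OH (phenol)) ≈ 10 versus pKₐ(NH₃) ≈ 38: phenoxide (PhO⁻) is the much weaker base.
Resonance into the ring helps, but still a poor LG.

phenoxide (PhO⁻)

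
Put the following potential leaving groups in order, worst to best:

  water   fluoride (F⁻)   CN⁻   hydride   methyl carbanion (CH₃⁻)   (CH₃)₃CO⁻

The more stable X⁻ (or X) is on its own — i.e. the weaker a base it is — the better a leaving group it makes.
water: pKₐ(H₃O⁺) ≈ -1.7 — neutral; leaves from a protonated alcohol (R–OH₂⁺)
fluoride (F⁻): pKₐ(HF) ≈ 3.2
CN⁻: pKₐ(HCN) ≈ 9.2
(CH₃)₃CO⁻: pKₐ(t-BuOH) ≈ 18
hydride: pKₐ(H₂) ≈ 36
methyl carbanion (CH₃⁻): pKₐ(CH₄) ≈ 48 — unstabilised carbanion; the worst conceivable leaving group
Listed from poorest to best leaving group as asked.

methyl carbanion (CH₃⁻) < hydride < (CH₃)₃CO⁻ < CN⁻ < fluoride (F⁻) < water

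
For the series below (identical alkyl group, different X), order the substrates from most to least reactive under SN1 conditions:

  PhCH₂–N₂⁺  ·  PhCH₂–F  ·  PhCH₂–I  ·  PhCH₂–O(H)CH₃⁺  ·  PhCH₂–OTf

PhCH₂–N₂⁺ > PhCH₂–OTf > PhCH₂–I > PhCH₂–O(H)CH₃⁺ > PhCH₂–F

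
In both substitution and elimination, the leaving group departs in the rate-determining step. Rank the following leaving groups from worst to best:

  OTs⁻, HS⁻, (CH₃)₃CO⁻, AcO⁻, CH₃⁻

OTs⁻: pKₐ(p-CH₃C₆H₄SO₃H (TsOH)) ≈ -2.8 — resonance-delocalised arenesulfonate
AcO⁻: pKₐ(CH₃COOH) ≈ 4.8 — resonance-stabilised but still a weak base
HS⁻: pKₐ(H₂S) ≈ 7
(CH₃)₃CO⁻: pKₐ(t-BuOH) ≈ 18 — bulky, strongly basic alkoxide
CH₃⁻: pKₐ(CH₄) ≈ 48
Listed from poorest to best leaving group as asked.

CH₃⁻ < (CH₃)₃CO⁻ < HS⁻ < AcO⁻ < OTs⁻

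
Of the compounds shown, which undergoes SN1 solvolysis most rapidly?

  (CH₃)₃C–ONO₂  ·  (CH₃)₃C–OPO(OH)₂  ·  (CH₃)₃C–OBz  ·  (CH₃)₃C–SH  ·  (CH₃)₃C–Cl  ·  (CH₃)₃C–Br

(CH₃)₃C–Br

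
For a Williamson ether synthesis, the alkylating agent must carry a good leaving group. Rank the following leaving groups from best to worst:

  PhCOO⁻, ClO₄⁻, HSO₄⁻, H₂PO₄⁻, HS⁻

ClO₄⁻ > HSO₄⁻ > H₂PO₄⁻ > PhCOO⁻ > HS⁻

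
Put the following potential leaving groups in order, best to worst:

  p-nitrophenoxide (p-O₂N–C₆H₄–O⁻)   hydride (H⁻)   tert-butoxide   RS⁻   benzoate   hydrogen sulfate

hydrogen sulfate: pKₐ(H₂SO₄) ≈ -3 — conjugate base of a strong mineral acid
benzoate: pKₐ(C₆H₅COOH) ≈ 4.2
p-nitrophenoxide (p-O₂N–C₆H₄–O⁻): pKₐ(p-nitrophenol) ≈ 7.2 — nitro group delocalises the charge; the classic chromogenic LG
RS⁻: pKₐ(RSH (a thiol)) ≈ 10.5
tert-butoxide: pKₐ(t-BuOH) ≈ 18
hydride (H⁻): pKₐ(H₂) ≈ 36

hydrogen sulfate > benzoate > p-nitrophenoxide (p-O₂N–C₆H₄–O⁻) > RS⁻ > tert-butoxide > hydride (H⁻)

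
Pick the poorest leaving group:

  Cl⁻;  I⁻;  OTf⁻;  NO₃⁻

NO₃⁻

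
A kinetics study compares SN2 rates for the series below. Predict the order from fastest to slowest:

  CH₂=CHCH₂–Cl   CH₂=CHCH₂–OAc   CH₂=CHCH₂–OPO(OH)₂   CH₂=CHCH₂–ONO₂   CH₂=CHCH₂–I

With the same alkyl group throughout, only the leaving group differentiates the rates.
Rank by basicity of the departing species: weakest base leaves most easily.
CH₂=CHCH₂–I loses I⁻: pKₐ(HI) ≈ -10
CH₂=CHCH₂–Cl loses Cl⁻: pKₐ(HCl) ≈ -7
CH₂=CHCH₂–ONO₂ loses NO₃⁻: pKₐ(HNO₃) ≈ -1.3
CH₂=CHCH₂–OPO(OH)₂ loses H₂PO₄⁻: pKₐ(H₃PO₄) ≈ 2.1
CH₂=CHCH₂–OAc loses AcO⁻: pKₐ(CH₃COOH) ≈ 4.8

CH₂=CHCH₂–I > CH₂=CHCH₂–Cl > CH₂=CHCH₂–ONO₂ > CH₂=CHCH₂–OPO(OH)₂ > CH₂=CHCH₂–OAc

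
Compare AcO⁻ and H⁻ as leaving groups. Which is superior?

AcO⁻

AcO⁻ is the better leaving group.
pKₐ(CH₃COOH) ≈ 4.8 versus pKₐ(H₂) ≈ 36: AcO⁻ is the much weaker base.
Resonance-stabilised but still a weak base.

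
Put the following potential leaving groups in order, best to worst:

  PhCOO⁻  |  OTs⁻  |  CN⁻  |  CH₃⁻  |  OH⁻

OTs⁻ > PhCOO⁻ > CN⁻ > OH⁻ > CH₃⁻

Rank by basicity of the departing species: weakest base leaves most easily.
OTs⁻: pKₐ(p-CH₃C₆H₄SO₃H (TsOH)) ≈ -2.8
PhCOO⁻: pKₐ(C₆H₅COOH) ≈ 4.2
CN⁻: pKₐ(HCN) ≈ 9.2
OH⁻: pKₐ(H₂O) ≈ 15.7
CH₃⁻: pKₐ(CH₄) ≈ 48 — unstabilised carbanion; the worst conceivable leaving group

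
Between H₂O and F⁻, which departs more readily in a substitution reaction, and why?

H₂O is the better leaving group.
pKₐ(H₃O⁺) ≈ -1.7 versus pKₐ(HF) ≈ 3.2: H₂O is the much weaker base.
Neutral; leaves from a protonated alcohol (R–OH₂⁺).

H₂O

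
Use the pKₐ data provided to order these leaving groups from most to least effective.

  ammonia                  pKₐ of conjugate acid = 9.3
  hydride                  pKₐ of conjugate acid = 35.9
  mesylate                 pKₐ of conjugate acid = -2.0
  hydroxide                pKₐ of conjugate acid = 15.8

mesylate > ammonia > hydroxide > hydride

Lower conjugate-acid pKₐ ⇒ weaker base ⇒ better leaving group.
Sorting by the given values: mesylate (-2.0), ammonia (9.3), hydroxide (15.8), hydride (35.9).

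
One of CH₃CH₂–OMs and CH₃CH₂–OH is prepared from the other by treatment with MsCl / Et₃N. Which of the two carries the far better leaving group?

From CH₃CH₂–OH the departing group would be OH⁻ (pKₐ(H₂O) ≈ 15.7). Strong base; essentially never leaves without prior activation.
From CH₃CH₂–OMs the leaving group is OMs⁻ (pKₐ(CH₃SO₃H (MsOH)) ≈ -1.9). Resonance-delocalised alkanesulfonate.
Treatment with MsCl / Et₃N works by converting the hydroxyl into a mesylate, making CH₃CH₂–OMs enormously more reactive.

CH₃CH₂–OMs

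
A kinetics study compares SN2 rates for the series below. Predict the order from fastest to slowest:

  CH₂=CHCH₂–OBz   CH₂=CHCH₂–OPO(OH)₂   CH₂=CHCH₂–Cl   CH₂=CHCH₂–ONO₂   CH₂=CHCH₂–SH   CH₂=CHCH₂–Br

CH₂=CHCH₂–Br > CH₂=CHCH₂–Cl > CH₂=CHCH₂–ONO₂ > CH₂=CHCH₂–OPO(OH)₂ > CH₂=CHCH₂–OBz > CH₂=CHCH₂–SH

Same R in every case — rank the leaving groups.
A good leaving group is a weak base: the lower the pKₐ of its conjugate acid, the more readily it departs.
CH₂=CHCH₂–Br loses Br⁻: pKₐ(HBr) ≈ -9
CH₂=CHCH₂–Cl loses Cl⁻: pKₐ(HCl) ≈ -7
CH₂=CHCH₂–ONO₂ loses NO₃⁻: pKₐ(HNO₃) ≈ -1.3
CH₂=CHCH₂–OPO(OH)₂ loses H₂PO₄⁻: pKₐ(H₃PO₄) ≈ 2.1
CH₂=CHCH₂–OBz loses PhCOO⁻: pKₐ(C₆H₅COOH) ≈ 4.2
CH₂=CHCH₂–SH loses HS⁻: pKₐ(H₂S) ≈ 7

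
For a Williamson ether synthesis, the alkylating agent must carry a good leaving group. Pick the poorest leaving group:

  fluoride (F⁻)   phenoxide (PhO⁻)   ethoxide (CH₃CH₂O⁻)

ethoxide (CH₃CH₂O⁻)

The more stable X⁻ (or X) is on its own — i.e. the weaker a base it is — the better a leaving group it makes.
fluoride (F⁻): pKₐ(HF) ≈ 3.2
phenoxide (PhO⁻): pKₐ(C₆H₅OH (phenol)) ≈ 10
ethoxide (CH₃CH₂O⁻): pKₐ(CH₃CH₂OH) ≈ 16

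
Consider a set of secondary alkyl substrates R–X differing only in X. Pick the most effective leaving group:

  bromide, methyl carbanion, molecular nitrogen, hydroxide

molecular nitrogen

molecular nitrogen: no meaningful conjugate acid; N₂ departs as an exceptionally stable neutral molecule
bromide: pKₐ(HBr) ≈ -9
hydroxide: pKₐ(H₂O) ≈ 15.7
methyl carbanion: pKₐ(CH₄) ≈ 48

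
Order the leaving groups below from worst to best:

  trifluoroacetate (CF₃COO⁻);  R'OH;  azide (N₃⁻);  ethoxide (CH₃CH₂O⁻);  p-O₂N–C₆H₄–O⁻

Rank by basicity of the departing species: weakest base leaves most easily.
R'OH: pKₐ(R'OH₂⁺) ≈ -2.4
trifluoroacetate (CF₃COO⁻): pKₐ(CF₃COOH) ≈ 0.2 — strongly electron-withdrawing CF₃ stabilises the carboxylate
azide (N₃⁻): pKₐ(HN₃) ≈ 4.7
p-O₂N–C₆H₄–O⁻: pKₐ(p-nitrophenol) ≈ 7.2 — nitro group delocalises the charge; the classic chromogenic LG
ethoxide (CH₃CH₂O⁻): pKₐ(CH₃CH₂OH) ≈ 16
Listed from poorest to best leaving group as asked.

ethoxide (CH₃CH₂O⁻) < p-O₂N–C₆H₄–O⁻ < azide (N₃⁻) < trifluoroacetate (CF₃COO⁻) < R'OH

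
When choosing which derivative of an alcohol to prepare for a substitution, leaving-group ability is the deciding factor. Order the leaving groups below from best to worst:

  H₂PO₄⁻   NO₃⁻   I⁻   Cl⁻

Rank by basicity of the departing species: weakest base leaves most easily.
I⁻: pKₐ(HI) ≈ -10
Cl⁻: pKₐ(HCl) ≈ -7
NO₃⁻: pKₐ(HNO₃) ≈ -1.3
H₂PO₄⁻: pKₐ(H₃PO₄) ≈ 2.1

I⁻ > Cl⁻ > NO₃⁻ > H₂PO₄⁻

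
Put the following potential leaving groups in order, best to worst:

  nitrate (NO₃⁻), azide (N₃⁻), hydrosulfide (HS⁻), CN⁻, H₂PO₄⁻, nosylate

nosylate > nitrate (NO₃⁻) > H₂PO₄⁻ > azide (N₃⁻) > hydrosulfide (HS⁻) > CN⁻

A good leaving group is a weak base: the lower the pKₐ of its conjugate acid, the more readily it departs.
nosylate: pKₐ(p-O₂NC₆H₄SO₃H) ≈ -3.5
nitrate (NO₃⁻): pKₐ(HNO₃) ≈ -1.3
H₂PO₄⁻: pKₐ(H₃PO₄) ≈ 2.1
azide (N₃⁻): pKₐ(HN₃) ≈ 4.7
hydrosulfide (HS⁻): pKₐ(H₂S) ≈ 7
CN⁻: pKₐ(HCN) ≈ 9.2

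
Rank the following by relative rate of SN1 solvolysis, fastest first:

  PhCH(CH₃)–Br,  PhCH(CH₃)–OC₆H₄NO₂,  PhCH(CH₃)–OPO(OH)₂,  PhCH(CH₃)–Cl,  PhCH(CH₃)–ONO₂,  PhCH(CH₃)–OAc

PhCH(CH₃)–Br > PhCH(CH₃)–Cl > PhCH(CH₃)–ONO₂ > PhCH(CH₃)–OPO(OH)₂ > PhCH(CH₃)–OAc > PhCH(CH₃)–OC₆H₄NO₂

Identical carbon frameworks mean the comparison reduces to leaving-group quality.
Leaving-group ability tracks the stability of the departed species; conjugate-acid pKₐ is the usual yardstick (lower pKₐ → better LG).
PhCH(CH₃)–Br loses Br⁻: pKₐ(HBr) ≈ -9
PhCH(CH₃)–Cl loses Cl⁻: pKₐ(HCl) ≈ -7
PhCH(CH₃)–ONO₂ loses NO₃⁻: pKₐ(HNO₃) ≈ -1.3
PhCH(CH₃)–OPO(OH)₂ loses H₂PO₄⁻: pKₐ(H₃PO₄) ≈ 2.1
PhCH(CH₃)–OAc loses AcO⁻: pKₐ(CH₃COOH) ≈ 4.8
PhCH(CH₃)–OC₆H₄NO₂ loses p-O₂N–C₆H₄–O⁻: pKₐ(p-nitrophenol) ≈ 7.2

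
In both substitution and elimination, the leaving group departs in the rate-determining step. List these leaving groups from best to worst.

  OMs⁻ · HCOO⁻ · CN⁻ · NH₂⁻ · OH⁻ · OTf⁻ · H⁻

OTf⁻ > OMs⁻ > HCOO⁻ > CN⁻ > OH⁻ > H⁻ > NH₂⁻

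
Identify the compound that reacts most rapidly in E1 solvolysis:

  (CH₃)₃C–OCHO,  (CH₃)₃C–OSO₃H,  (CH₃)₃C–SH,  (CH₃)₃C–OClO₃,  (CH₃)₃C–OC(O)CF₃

With the same alkyl group throughout, only the leaving group differentiates the rates.
The more stable X⁻ (or X) is on its own — i.e. the weaker a base it is — the better a leaving group it makes.
(CH₃)₃C–OClO₃ loses ClO₄⁻: pKₐ(HClO₄) ≈ -10
(CH₃)₃C–OSO₃H loses HSO₄⁻: pKₐ(H₂SO₄) ≈ -3
(CH₃)₃C–OC(O)CF₃ loses CF₃COO⁻: pKₐ(CF₃COOH) ≈ 0.2
(CH₃)₃C–OCHO loses HCOO⁻: pKₐ(HCOOH) ≈ 3.8
(CH₃)₃C–SH loses HS⁻: pKₐ(H₂S) ≈ 7

(CH₃)₃C–OClO₃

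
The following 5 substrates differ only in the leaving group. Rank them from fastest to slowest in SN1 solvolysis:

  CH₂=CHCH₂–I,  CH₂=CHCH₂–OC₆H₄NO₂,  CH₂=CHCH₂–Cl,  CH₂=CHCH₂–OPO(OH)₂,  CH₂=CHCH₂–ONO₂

CH₂=CHCH₂–I > CH₂=CHCH₂–Cl > CH₂=CHCH₂–ONO₂ > CH₂=CHCH₂–OPO(OH)₂ > CH₂=CHCH₂–OC₆H₄NO₂

Identical carbon frameworks mean the comparison reduces to leaving-group quality.
Leaving-group ability tracks the stability of the departed species; conjugate-acid pKₐ is the usual yardstick (lower pKₐ → better LG).
CH₂=CHCH₂–I loses I⁻: pKₐ(HI) ≈ -10
CH₂=CHCH₂–Cl loses Cl⁻: pKₐ(HCl) ≈ -7
CH₂=CHCH₂–ONO₂ loses NO₃⁻: pKₐ(HNO₃) ≈ -1.3
CH₂=CHCH₂–OPO(OH)₂ loses H₂PO₄⁻: pKₐ(H₃PO₄) ≈ 2.1
CH₂=CHCH₂–OC₆H₄NO₂ loses p-O₂N–C₆H₄–O⁻: pKₐ(p-nitrophenol) ≈ 7.2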